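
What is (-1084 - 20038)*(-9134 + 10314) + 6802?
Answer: -24917158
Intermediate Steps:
(-1084 - 20038)*(-9134 + 10314) + 6802 = -21122*1180 + 6802 = -24923960 + 6802 = -24917158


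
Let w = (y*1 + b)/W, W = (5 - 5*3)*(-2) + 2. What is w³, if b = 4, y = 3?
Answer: 343/10648 ≈ 0.032213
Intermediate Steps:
W = 22 (W = (5 - 15)*(-2) + 2 = -10*(-2) + 2 = 20 + 2 = 22)
w = 7/22 (w = (3*1 + 4)/22 = (3 + 4)*(1/22) = 7*(1/22) = 7/22 ≈ 0.31818)
w³ = (7/22)³ = 343/10648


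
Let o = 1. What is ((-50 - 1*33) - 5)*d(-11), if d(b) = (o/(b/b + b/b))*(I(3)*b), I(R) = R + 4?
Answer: 3388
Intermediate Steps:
I(R) = 4 + R
d(b) = 7*b/2 (d(b) = (1/(b/b + b/b))*((4 + 3)*b) = (1/(1 + 1))*(7*b) = (1/2)*(7*b) = (1*(½))*(7*b) = (7*b)/2 = 7*b/2)
((-50 - 1*33) - 5)*d(-11) = ((-50 - 1*33) - 5)*((7/2)*(-11)) = ((-50 - 33) - 5)*(-77/2) = (-83 - 5)*(-77/2) = -88*(-77/2) = 3388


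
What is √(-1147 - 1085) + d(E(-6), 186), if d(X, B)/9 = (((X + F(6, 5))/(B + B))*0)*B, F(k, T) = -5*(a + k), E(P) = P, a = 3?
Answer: 6*I*√62 ≈ 47.244*I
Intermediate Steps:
F(k, T) = -15 - 5*k (F(k, T) = -5*(3 + k) = -15 - 5*k)
d(X, B) = 0 (d(X, B) = 9*((((X + (-15 - 5*6))/(B + B))*0)*B) = 9*((((X + (-15 - 30))/((2*B)))*0)*B) = 9*((((X - 45)*(1/(2*B)))*0)*B) = 9*((((-45 + X)*(1/(2*B)))*0)*B) = 9*((((-45 + X)/(2*B))*0)*B) = 9*(0*B) = 9*0 = 0)
√(-1147 - 1085) + d(E(-6), 186) = √(-1147 - 1085) + 0 = √(-2232) + 0 = 6*I*√62 + 0 = 6*I*√62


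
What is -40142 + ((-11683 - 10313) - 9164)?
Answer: -71302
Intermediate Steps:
-40142 + ((-11683 - 10313) - 9164) = -40142 + (-21996 - 9164) = -40142 - 31160 = -71302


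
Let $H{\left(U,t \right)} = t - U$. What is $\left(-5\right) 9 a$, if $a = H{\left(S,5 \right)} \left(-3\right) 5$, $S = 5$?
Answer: $0$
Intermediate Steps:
$a = 0$ ($a = \left(5 - 5\right) \left(-3\right) 5 = 0 \left(-3\right) 5 = 0 \cdot 5 = 0$)
$\left(-5\right) 9 a = \left(-5\right) 9 \cdot 0 = \left(-45\right) 0 = 0$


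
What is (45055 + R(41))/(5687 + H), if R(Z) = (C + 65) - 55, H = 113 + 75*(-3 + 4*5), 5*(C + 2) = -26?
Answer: 225289/35375 ≈ 6.3686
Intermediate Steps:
C = -36/5 (C = -2 + (⅕)*(-26) = -2 - 26/5 = -36/5 ≈ -7.2000)
H = 1388 (H = 113 + 75*(-3 + 20) = 113 + 75*17 = 113 + 1275 = 1388)
R(Z) = 14/5 (R(Z) = (-36/5 + 65) - 55 = 289/5 - 55 = 14/5)
(45055 + R(41))/(5687 + H) = (45055 + 14/5)/(5687 + 1388) = (225289/5)/7075 = (225289/5)*(1/7075) = 225289/35375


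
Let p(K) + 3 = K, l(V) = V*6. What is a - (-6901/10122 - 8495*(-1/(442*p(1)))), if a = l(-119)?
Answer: -3148338299/4473924 ≈ -703.71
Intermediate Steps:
l(V) = 6*V
p(K) = -3 + K
a = -714 (a = 6*(-119) = -714)
a - (-6901/10122 - 8495*(-1/(442*p(1)))) = -714 - (-6901/10122 - 8495*(-1/(442*(-3 + 1)))) = -714 - (-6901*1/10122 - 8495/(-26*(-2)*17)) = -714 - (-6901/10122 - 8495/(52*17)) = -714 - (-6901/10122 - 8495/884) = -714 - 1*(-46043437/4473924) = -714 + 46043437/4473924 = -3148338299/4473924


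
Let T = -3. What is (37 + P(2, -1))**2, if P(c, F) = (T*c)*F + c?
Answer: 2025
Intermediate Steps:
P(c, F) = c - 3*F*c (P(c, F) = (-3*c)*F + c = -3*F*c + c = c - 3*F*c)
(37 + P(2, -1))**2 = (37 + 2*(1 - 3*(-1)))**2 = (37 + 2*(1 + 3))**2 = (37 + 2*4)**2 = (37 + 8)**2 = 45**2 = 2025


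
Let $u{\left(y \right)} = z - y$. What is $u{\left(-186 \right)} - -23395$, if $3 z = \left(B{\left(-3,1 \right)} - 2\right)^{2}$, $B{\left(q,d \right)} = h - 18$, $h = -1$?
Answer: $23728$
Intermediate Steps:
$B{\left(q,d \right)} = -19$ ($B{\left(q,d \right)} = -1 - 18 = -19$)
$z = 147$ ($z = \frac{\left(-19 - 2\right)^{2}}{3} = \frac{\left(-21\right)^{2}}{3} = \frac{1}{3} \cdot 441 = 147$)
$u{\left(y \right)} = 147 - y$
$u{\left(-186 \right)} - -23395 = \left(147 - -186\right) - -23395 = \left(147 + 186\right) + 23395 = 333 + 23395 = 23728$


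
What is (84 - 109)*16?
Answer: -400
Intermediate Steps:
(84 - 109)*16 = -25*16 = -400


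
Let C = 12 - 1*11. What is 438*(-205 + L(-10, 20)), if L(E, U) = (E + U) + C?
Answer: -84972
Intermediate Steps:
C = 1 (C = 12 - 11 = 1)
L(E, U) = 1 + E + U (L(E, U) = (E + U) + 1 = 1 + E + U)
438*(-205 + L(-10, 20)) = 438*(-205 + (1 - 10 + 20)) = 438*(-205 + 11) = 438*(-194) = -84972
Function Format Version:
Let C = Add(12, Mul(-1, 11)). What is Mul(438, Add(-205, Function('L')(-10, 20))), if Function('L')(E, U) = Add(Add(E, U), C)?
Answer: -84972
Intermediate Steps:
C = 1 (C = Add(12, -11) = 1)
Function('L')(E, U) = Add(1, E, U) (Function('L')(E, U) = Add(Add(E, U), 1) = Add(1, E, U))
Mul(438, Add(-205, Function('L')(-10, 20))) = Mul(438, Add(-205, Add(1, -10, 20))) = Mul(438, Add(-205, 11)) = Mul(438, -194) = -84972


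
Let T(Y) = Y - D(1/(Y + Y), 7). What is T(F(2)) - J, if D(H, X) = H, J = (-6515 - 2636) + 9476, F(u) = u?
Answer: -1293/4 ≈ -323.25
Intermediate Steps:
J = 325 (J = -9151 + 9476 = 325)
T(Y) = Y - 1/(2*Y) (T(Y) = Y - 1/(Y + Y) = Y - 1/(2*Y))
T(F(2)) - J = (2 - 1/2/2) - 1*325 = (2 - 1/2*1/2) - 325 = (2 - 1/4) - 325 = 7/4 - 325 = -1293/4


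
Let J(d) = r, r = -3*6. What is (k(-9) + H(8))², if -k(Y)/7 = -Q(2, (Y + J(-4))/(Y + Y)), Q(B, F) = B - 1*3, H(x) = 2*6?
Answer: 25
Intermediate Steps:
r = -18
J(d) = -18
H(x) = 12
Q(B, F) = -3 + B (Q(B, F) = B - 3 = -3 + B)
k(Y) = -7 (k(Y) = -(-7)*(-3 + 2) = -(-7)*(-1) = -7*1 = -7)
(k(-9) + H(8))² = (-7 + 12)² = 5² = 25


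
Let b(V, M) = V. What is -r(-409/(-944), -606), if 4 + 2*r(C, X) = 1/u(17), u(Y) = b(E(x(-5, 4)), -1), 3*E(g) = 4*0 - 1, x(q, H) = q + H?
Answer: 7/2 ≈ 3.5000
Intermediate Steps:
x(q, H) = H + q
E(g) = -⅓ (E(g) = (4*0 - 1)/3 = (0 - 1)/3 = (⅓)*(-1) = -⅓)
u(Y) = -⅓
r(C, X) = -7/2 (r(C, X) = -2 + 1/(2*(-⅓)) = -2 + (½)*(-3) = -2 - 3/2 = -7/2)
-r(-409/(-944), -606) = -1*(-7/2) = 7/2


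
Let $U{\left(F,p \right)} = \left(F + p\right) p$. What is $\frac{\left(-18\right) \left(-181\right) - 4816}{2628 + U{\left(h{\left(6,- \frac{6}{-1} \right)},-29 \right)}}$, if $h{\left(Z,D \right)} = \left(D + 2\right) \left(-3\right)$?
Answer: $- \frac{1558}{4165} \approx -0.37407$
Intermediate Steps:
$h{\left(Z,D \right)} = -6 - 3 D$ ($h{\left(Z,D \right)} = \left(2 + D\right) \left(-3\right) = -6 - 3 D$)
$U{\left(F,p \right)} = p \left(F + p\right)$
$\frac{\left(-18\right) \left(-181\right) - 4816}{2628 + U{\left(h{\left(6,- \frac{6}{-1} \right)},-29 \right)}} = \frac{\left(-18\right) \left(-181\right) - 4816}{2628 - 29 \left(\left(-6 - 3 \left(- \frac{6}{-1}\right)\right) - 29\right)} = \frac{3258 - 4816}{2628 - 29 \left(\left(-6 - 3 \left(\left(-6\right) \left(-1\right)\right)\right) - 29\right)} = - \frac{1558}{2628 - 29 \left(\left(-6 - 18\right) - 29\right)} = - \frac{1558}{2628 - 29 \left(-24 - 29\right)} = - \frac{1558}{2628 - -1537} = - \frac{1558}{2628 + 1537} = - \frac{1558}{4165}$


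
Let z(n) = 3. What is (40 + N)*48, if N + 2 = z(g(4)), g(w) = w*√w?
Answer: 1968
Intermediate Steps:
g(w) = w^(3/2)
N = 1 (N = -2 + 3 = 1)
(40 + N)*48 = (40 + 1)*48 = 41*48 = 1968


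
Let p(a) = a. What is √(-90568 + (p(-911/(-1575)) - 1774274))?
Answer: I*√20559876673/105 ≈ 1365.6*I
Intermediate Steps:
√(-90568 + (p(-911/(-1575)) - 1774274)) = √(-90568 + (-911/(-1575) - 1774274)) = √(-90568 + (-911*(-1/1575) - 1774274)) = √(-90568 + (911/1575 - 1774274)) = √(-90568 - 2794480639/1575) = √(-2937125239/1575) = I*√20559876673/105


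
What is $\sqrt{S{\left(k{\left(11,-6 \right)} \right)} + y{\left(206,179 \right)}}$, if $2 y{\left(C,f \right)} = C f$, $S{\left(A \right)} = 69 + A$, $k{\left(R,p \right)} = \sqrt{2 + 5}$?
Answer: $\sqrt{18506 + \sqrt{7}} \approx 136.05$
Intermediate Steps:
$k{\left(R,p \right)} = \sqrt{7}$
$y{\left(C,f \right)} = \frac{C f}{2}$
$\sqrt{S{\left(k{\left(11,-6 \right)} \right)} + y{\left(206,179 \right)}} = \sqrt{\left(69 + \sqrt{7}\right) + \frac{1}{2} \cdot 206 \cdot 179} = \sqrt{\left(69 + \sqrt{7}\right) + 18437} = \sqrt{18506 + \sqrt{7}}$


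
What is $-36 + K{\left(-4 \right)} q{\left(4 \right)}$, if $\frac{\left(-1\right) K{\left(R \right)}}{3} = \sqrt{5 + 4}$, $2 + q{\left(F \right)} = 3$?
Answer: $-45$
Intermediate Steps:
$q{\left(F \right)} = 1$ ($q{\left(F \right)} = -2 + 3 = 1$)
$K{\left(R \right)} = -9$ ($K{\left(R \right)} = - 3 \sqrt{5 + 4} = - 3 \sqrt{9} = \left(-3\right) 3 = -9$)
$-36 + K{\left(-4 \right)} q{\left(4 \right)} = -36 - 9 = -45$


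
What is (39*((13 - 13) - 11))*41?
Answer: -17589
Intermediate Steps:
(39*((13 - 13) - 11))*41 = (39*(0 - 11))*41 = (39*(-11))*41 = -429*41 = -17589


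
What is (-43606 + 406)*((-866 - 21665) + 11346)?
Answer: 483192000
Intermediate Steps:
(-43606 + 406)*((-866 - 21665) + 11346) = -43200*(-22531 + 11346) = -43200*(-11185) = 483192000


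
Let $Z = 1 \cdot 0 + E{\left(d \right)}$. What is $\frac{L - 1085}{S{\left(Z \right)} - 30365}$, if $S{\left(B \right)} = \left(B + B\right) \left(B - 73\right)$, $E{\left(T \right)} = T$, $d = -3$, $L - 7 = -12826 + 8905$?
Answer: $\frac{4999}{29909} \approx 0.16714$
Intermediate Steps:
$L = -3914$ ($L = 7 + \left(-12826 + 8905\right) = 7 - 3921 = -3914$)
$Z = -3$ ($Z = 1 \cdot 0 - 3 = 0 - 3 = -3$)
$S{\left(B \right)} = 2 B \left(-73 + B\right)$
$\frac{L - 1085}{S{\left(Z \right)} - 30365} = \frac{-3914 - 1085}{2 \left(-3\right) \left(-73 - 3\right) - 30365} = - \frac{4999}{2 \left(-3\right) \left(-76\right) - 30365} = - \frac{4999}{456 - 30365} = - \frac{4999}{-29909} = \left(-4999\right) \left(- \frac{1}{29909}\right) = \frac{4999}{29909}$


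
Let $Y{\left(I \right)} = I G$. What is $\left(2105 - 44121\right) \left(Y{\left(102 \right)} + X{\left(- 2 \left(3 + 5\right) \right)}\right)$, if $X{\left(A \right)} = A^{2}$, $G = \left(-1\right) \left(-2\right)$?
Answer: $-19327360$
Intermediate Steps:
$G = 2$
$Y{\left(I \right)} = 2 I$ ($Y{\left(I \right)} = I 2 = 2 I$)
$\left(2105 - 44121\right) \left(Y{\left(102 \right)} + X{\left(- 2 \left(3 + 5\right) \right)}\right) = \left(2105 - 44121\right) \left(2 \cdot 102 + \left(- 2 \left(3 + 5\right)\right)^{2}\right) = - 42016 \left(204 + \left(\left(-2\right) 8\right)^{2}\right) = - 42016 \left(204 + \left(-16\right)^{2}\right) = - 42016 \left(204 + 256\right) = \left(-42016\right) 460 = -19327360$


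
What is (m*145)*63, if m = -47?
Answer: -429345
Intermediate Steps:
(m*145)*63 = -47*145*63 = -6815*63 = -429345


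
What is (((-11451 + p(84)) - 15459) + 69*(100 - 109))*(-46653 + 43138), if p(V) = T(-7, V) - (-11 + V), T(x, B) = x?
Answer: 97052665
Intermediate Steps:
p(V) = 4 - V (p(V) = -7 - (-11 + V) = -7 + (11 - V) = 4 - V)
(((-11451 + p(84)) - 15459) + 69*(100 - 109))*(-46653 + 43138) = (((-11451 + (4 - 1*84)) - 15459) + 69*(100 - 109))*(-46653 + 43138) = (((-11451 + (4 - 84)) - 15459) + 69*(-9))*(-3515) = (((-11451 - 80) - 15459) - 621)*(-3515) = ((-11531 - 15459) - 621)*(-3515) = (-26990 - 621)*(-3515) = -27611*(-3515) = 97052665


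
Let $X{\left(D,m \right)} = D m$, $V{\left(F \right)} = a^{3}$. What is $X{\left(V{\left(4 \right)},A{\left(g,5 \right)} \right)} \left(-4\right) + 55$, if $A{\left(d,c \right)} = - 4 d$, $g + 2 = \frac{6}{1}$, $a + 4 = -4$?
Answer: $-32713$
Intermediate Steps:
$a = -8$ ($a = -4 - 4 = -8$)
$g = 4$ ($g = -2 + \frac{6}{1} = -2 + 6 \cdot 1 = -2 + 6 = 4$)
$V{\left(F \right)} = -512$ ($V{\left(F \right)} = \left(-8\right)^{3} = -512$)
$X{\left(V{\left(4 \right)},A{\left(g,5 \right)} \right)} \left(-4\right) + 55 = - 512 \left(\left(-4\right) 4\right) \left(-4\right) + 55 = \left(-512\right) \left(-16\right) \left(-4\right) + 55 = 8192 \left(-4\right) + 55 = -32768 + 55 = -32713$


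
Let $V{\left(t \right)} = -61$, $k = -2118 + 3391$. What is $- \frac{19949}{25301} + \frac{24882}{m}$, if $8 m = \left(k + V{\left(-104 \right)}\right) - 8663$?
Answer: $- \frac{5184955855}{188517751} \approx -27.504$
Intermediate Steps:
$k = 1273$
$m = - \frac{7451}{8}$ ($m = \frac{\left(1273 - 61\right) - 8663}{8} = \frac{1212 - 8663}{8} = \frac{1}{8} \left(-7451\right) = - \frac{7451}{8} \approx -931.38$)
$- \frac{19949}{25301} + \frac{24882}{m} = - \frac{19949}{25301} + \frac{24882}{- \frac{7451}{8}} = \left(-19949\right) \frac{1}{25301} + 24882 \left(- \frac{8}{7451}\right) = - \frac{19949}{25301} - \frac{199056}{7451} = - \frac{5184955855}{188517751}$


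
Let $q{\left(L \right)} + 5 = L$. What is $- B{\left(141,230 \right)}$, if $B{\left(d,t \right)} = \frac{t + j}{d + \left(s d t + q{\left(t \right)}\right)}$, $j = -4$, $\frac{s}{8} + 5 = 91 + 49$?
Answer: $- \frac{113}{17512383} \approx -6.4526 \cdot 10^{-6}$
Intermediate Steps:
$s = 1080$ ($s = -40 + 8 \left(91 + 49\right) = -40 + 8 \cdot 140 = -40 + 1120 = 1080$)
$q{\left(L \right)} = -5 + L$
$B{\left(d,t \right)} = \frac{-4 + t}{-5 + d + t + 1080 d t}$ ($B{\left(d,t \right)} = \frac{t - 4}{d + \left(1080 d t + \left(-5 + t\right)\right)} = \frac{-4 + t}{d + \left(1080 d t + \left(-5 + t\right)\right)} = \frac{-4 + t}{d + \left(-5 + t + 1080 d t\right)} = \frac{-4 + t}{-5 + d + t + 1080 d t}$)
$- B{\left(141,230 \right)} = - \frac{-4 + 230}{-5 + 141 + 230 + 1080 \cdot 141 \cdot 230} = - \frac{226}{-5 + 141 + 230 + 35024400} = - \frac{226}{35024766} = \left(-1\right) \frac{113}{17512383} = - \frac{113}{17512383}$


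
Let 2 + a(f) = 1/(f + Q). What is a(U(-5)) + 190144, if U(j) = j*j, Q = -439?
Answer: 78718787/414 ≈ 1.9014e+5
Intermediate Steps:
U(j) = j²
a(f) = -2 + 1/(-439 + f) (a(f) = -2 + 1/(f - 439) = -2 + 1/(-439 + f))
a(U(-5)) + 190144 = (879 - 2*(-5)²)/(-439 + (-5)²) + 190144 = (879 - 2*25)/(-439 + 25) + 190144 = (879 - 50)/(-414) + 190144 = -1/414*829 + 190144 = -829/414 + 190144 = 78718787/414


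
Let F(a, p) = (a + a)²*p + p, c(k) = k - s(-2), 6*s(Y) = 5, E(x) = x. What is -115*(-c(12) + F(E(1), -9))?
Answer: 38755/6 ≈ 6459.2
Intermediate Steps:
s(Y) = ⅚ (s(Y) = (⅙)*5 = ⅚)
c(k) = -⅚ + k (c(k) = k - 1*⅚ = k - ⅚ = -⅚ + k)
F(a, p) = p + 4*p*a² (F(a, p) = (2*a)²*p + p = (4*a²)*p + p = 4*p*a² + p = p + 4*p*a²)
-115*(-c(12) + F(E(1), -9)) = -115*(-(-⅚ + 12) - 9*(1 + 4*1²)) = -115*(-1*67/6 - 9*(1 + 4*1)) = -115*(-67/6 - 9*(1 + 4)) = -115*(-67/6 - 9*5) = -115*(-67/6 - 45) = -115*(-337/6) = 38755/6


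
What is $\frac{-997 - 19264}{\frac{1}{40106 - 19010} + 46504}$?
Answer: $- \frac{427426056}{981048385} \approx -0.43568$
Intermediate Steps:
$\frac{-997 - 19264}{\frac{1}{40106 - 19010} + 46504} = - \frac{20261}{\frac{1}{21096} + 46504} = - \frac{20261}{\frac{981048385}{21096}} = \left(-20261\right) \frac{21096}{981048385} = - \frac{427426056}{981048385}$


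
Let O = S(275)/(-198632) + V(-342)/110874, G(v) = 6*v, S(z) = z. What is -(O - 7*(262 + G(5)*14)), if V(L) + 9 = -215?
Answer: 52569235358375/11011562184 ≈ 4774.0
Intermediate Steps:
V(L) = -224 (V(L) = -9 - 215 = -224)
O = -37491959/11011562184 (O = 275/(-198632) - 224/110874 = 275*(-1/198632) - 224*1/110874 = -275/198632 - 112/55437 = -37491959/11011562184 ≈ -0.0034048)
-(O - 7*(262 + G(5)*14)) = -(-37491959/11011562184 - 7*(262 + (6*5)*14)) = -(-37491959/11011562184 - 7*(262 + 30*14)) = -(-37491959/11011562184 - 7*(262 + 420)) = -(-37491959/11011562184 - 7*682) = -(-37491959/11011562184 - 4774) = -1*(-52569235358375/11011562184) = 52569235358375/11011562184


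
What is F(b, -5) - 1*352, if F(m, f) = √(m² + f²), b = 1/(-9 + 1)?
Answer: -352 + √1601/8 ≈ -347.00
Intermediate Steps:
b = -⅛ (b = 1/(-8) = -⅛ ≈ -0.12500)
F(m, f) = √(f² + m²)
F(b, -5) - 1*352 = √((-5)² + (-⅛)²) - 1*352 = √(25 + 1/64) - 352 = √(1601/64) - 352 = √1601/8 - 352 = -352 + √1601/8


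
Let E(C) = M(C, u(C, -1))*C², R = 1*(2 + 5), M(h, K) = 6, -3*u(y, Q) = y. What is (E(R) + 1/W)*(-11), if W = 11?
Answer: -3235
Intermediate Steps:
u(y, Q) = -y/3
R = 7 (R = 1*7 = 7)
E(C) = 6*C²
(E(R) + 1/W)*(-11) = (6*7² + 1/11)*(-11) = (6*49 + 1/11)*(-11) = (294 + 1/11)*(-11) = (3235/11)*(-11) = -3235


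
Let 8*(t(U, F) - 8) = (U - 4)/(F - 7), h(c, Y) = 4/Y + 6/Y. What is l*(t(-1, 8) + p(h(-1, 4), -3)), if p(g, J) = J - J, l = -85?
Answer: -5015/8 ≈ -626.88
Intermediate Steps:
h(c, Y) = 10/Y
t(U, F) = 8 + (-4 + U)/(8*(-7 + F)) (t(U, F) = 8 + ((U - 4)/(F - 7))/8 = 8 + ((-4 + U)/(-7 + F))/8 = 8 + (-4 + U)/(8*(-7 + F)))
p(g, J) = 0
l*(t(-1, 8) + p(h(-1, 4), -3)) = -85*((-452 - 1 + 64*8)/(8*(-7 + 8)) + 0) = -85*((⅛)*(-452 - 1 + 512)/1 + 0) = -85*((⅛)*1*59 + 0) = -85*(59/8 + 0) = -85*59/8 = -5015/8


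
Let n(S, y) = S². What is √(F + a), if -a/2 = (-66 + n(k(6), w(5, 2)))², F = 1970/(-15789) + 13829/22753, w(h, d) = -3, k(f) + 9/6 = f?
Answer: I*√8643082214766127073730/1436988468 ≈ 64.697*I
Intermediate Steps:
k(f) = -3/2 + f
F = 173522671/359247117 (F = 1970*(-1/15789) + 13829*(1/22753) = -1970/15789 + 13829/22753 = 173522671/359247117 ≈ 0.48302)
a = -33489/8 (a = -2*(-66 + (-3/2 + 6)²)² = -2*(-66 + (9/2)²)² = -2*(-66 + 81/4)² = -2*(-183/4)² = -2*33489/16 = -33489/8 ≈ -4186.1)
√(F + a) = √(173522671/359247117 - 33489/8) = √(-12029438519845/2873976936) = I*√8643082214766127073730/1436988468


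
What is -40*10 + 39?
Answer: -361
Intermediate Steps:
-40*10 + 39 = -400 + 39 = -361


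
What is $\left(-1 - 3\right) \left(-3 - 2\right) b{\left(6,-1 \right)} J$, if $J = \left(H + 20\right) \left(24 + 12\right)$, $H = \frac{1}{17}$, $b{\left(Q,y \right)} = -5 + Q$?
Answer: $\frac{245520}{17} \approx 14442.0$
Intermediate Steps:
$H = \frac{1}{17} \approx 0.058824$
$J = \frac{12276}{17}$ ($J = \left(\frac{1}{17} + 20\right) \left(24 + 12\right) = \frac{341}{17} \cdot 36 = \frac{12276}{17} \approx 722.12$)
$\left(-1 - 3\right) \left(-3 - 2\right) b{\left(6,-1 \right)} J = \left(-1 - 3\right) \left(-3 - 2\right) \left(-5 + 6\right) \frac{12276}{17} = \left(-1 - 3\right) \left(-5\right) 1 \cdot \frac{12276}{17} = \left(-4\right) \left(-5\right) 1 \cdot \frac{12276}{17} = 20 \cdot 1 \cdot \frac{12276}{17} = 20 \cdot \frac{12276}{17} = \frac{245520}{17}$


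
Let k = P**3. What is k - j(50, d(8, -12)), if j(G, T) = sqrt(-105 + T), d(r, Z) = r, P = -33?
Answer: -35937 - I*sqrt(97) ≈ -35937.0 - 9.8489*I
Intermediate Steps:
k = -35937 (k = (-33)**3 = -35937)
k - j(50, d(8, -12)) = -35937 - sqrt(-105 + 8) = -35937 - sqrt(-97) = -35937 - I*sqrt(97)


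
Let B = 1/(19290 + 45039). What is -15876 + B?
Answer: -1021287203/64329 ≈ -15876.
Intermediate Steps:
B = 1/64329 ≈ 1.5545e-5
-15876 + B = -15876 + 1/64329 = -1021287203/64329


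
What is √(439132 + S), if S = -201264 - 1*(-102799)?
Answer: √340667 ≈ 583.67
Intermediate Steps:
S = -98465 (S = -201264 + 102799 = -98465)
√(439132 + S) = √(439132 - 98465) = √340667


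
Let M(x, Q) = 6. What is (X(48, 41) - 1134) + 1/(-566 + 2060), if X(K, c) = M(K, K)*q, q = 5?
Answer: -1649375/1494 ≈ -1104.0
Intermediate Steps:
X(K, c) = 30 (X(K, c) = 6*5 = 30)
(X(48, 41) - 1134) + 1/(-566 + 2060) = (30 - 1134) + 1/(-566 + 2060) = -1104 + 1/1494 = -1649375/1494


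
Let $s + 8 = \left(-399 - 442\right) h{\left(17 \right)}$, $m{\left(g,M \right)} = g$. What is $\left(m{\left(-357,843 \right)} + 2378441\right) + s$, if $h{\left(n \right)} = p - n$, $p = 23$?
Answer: $2373030$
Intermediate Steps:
$h{\left(n \right)} = 23 - n$
$s = -5054$ ($s = -8 + \left(-399 - 442\right) \left(23 - 17\right) = -8 - 841 \left(23 - 17\right) = -8 - 5046 = -5054$)
$\left(m{\left(-357,843 \right)} + 2378441\right) + s = \left(-357 + 2378441\right) - 5054 = 2378084 - 5054 = 2373030$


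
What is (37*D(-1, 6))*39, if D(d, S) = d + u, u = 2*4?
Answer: 10101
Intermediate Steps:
u = 8
D(d, S) = 8 + d (D(d, S) = d + 8 = 8 + d)
(37*D(-1, 6))*39 = (37*(8 - 1))*39 = (37*7)*39 = 259*39 = 10101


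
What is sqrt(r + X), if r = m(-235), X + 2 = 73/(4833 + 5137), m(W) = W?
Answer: I*sqrt(23557285490)/9970 ≈ 15.395*I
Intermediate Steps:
X = -19867/9970 (X = -2 + 73/(4833 + 5137) = -2 + 73/9970 = -19867/9970 ≈ -1.9927)
r = -235
sqrt(r + X) = sqrt(-235 - 19867/9970) = sqrt(-2362817/9970) = I*sqrt(23557285490)/9970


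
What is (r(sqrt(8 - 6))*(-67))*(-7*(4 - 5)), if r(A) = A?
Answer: -469*sqrt(2) ≈ -663.27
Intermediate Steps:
(r(sqrt(8 - 6))*(-67))*(-7*(4 - 5)) = (sqrt(8 - 6)*(-67))*(-7*(4 - 5)) = (sqrt(2)*(-67))*(-7*(-1)) = -67*sqrt(2)*7 = -469*sqrt(2)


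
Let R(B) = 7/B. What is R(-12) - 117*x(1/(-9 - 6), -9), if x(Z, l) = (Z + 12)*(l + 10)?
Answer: -83807/60 ≈ -1396.8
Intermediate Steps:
x(Z, l) = (10 + l)*(12 + Z) (x(Z, l) = (12 + Z)*(10 + l) = (10 + l)*(12 + Z))
R(-12) - 117*x(1/(-9 - 6), -9) = 7/(-12) - 117*(120 + 10/(-9 - 6) + 12*(-9) - 9/(-9 - 6)) = 7*(-1/12) - 117*(120 + 10/(-15) - 108 - 9/(-15)) = -7/12 - 117*(120 + 10*(-1/15) - 108 - 1/15*(-9)) = -7/12 - 117*(120 - 2/3 - 108 + 3/5) = -7/12 - 117*179/15 = -7/12 - 6981/5 = -83807/60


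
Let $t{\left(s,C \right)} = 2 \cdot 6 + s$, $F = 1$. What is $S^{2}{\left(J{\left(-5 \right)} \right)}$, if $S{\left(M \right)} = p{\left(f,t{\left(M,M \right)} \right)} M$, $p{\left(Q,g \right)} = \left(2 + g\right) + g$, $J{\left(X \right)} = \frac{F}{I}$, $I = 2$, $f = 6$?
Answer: $\frac{729}{4} \approx 182.25$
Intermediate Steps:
$J{\left(X \right)} = \frac{1}{2}$ ($J{\left(X \right)} = 1 \cdot \frac{1}{2} = \frac{1}{2}$)
$t{\left(s,C \right)} = 12 + s$
$p{\left(Q,g \right)} = 2 + 2 g$
$S{\left(M \right)} = M \left(26 + 2 M\right)$ ($S{\left(M \right)} = \left(2 + 2 \left(12 + M\right)\right) M = \left(2 + \left(24 + 2 M\right)\right) M = \left(26 + 2 M\right) M = M \left(26 + 2 M\right)$)
$S^{2}{\left(J{\left(-5 \right)} \right)} = \left(2 \cdot \frac{1}{2} \left(13 + \frac{1}{2}\right)\right)^{2} = \left(2 \cdot \frac{1}{2} \cdot \frac{27}{2}\right)^{2} = \left(\frac{27}{2}\right)^{2} = \frac{729}{4}$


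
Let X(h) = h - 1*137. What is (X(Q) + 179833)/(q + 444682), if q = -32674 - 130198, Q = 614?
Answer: 18031/28181 ≈ 0.63983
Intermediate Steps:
X(h) = -137 + h (X(h) = h - 137 = -137 + h)
q = -162872
(X(Q) + 179833)/(q + 444682) = ((-137 + 614) + 179833)/(-162872 + 444682) = (477 + 179833)/281810 = 180310*(1/281810) = 18031/28181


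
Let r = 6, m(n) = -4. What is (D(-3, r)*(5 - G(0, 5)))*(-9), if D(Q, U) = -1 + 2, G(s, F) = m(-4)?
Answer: -81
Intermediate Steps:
G(s, F) = -4
D(Q, U) = 1
(D(-3, r)*(5 - G(0, 5)))*(-9) = (1*(5 - 1*(-4)))*(-9) = (1*(5 + 4))*(-9) = (1*9)*(-9) = 9*(-9) = -81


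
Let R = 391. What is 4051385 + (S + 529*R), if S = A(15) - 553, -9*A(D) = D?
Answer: 12773008/3 ≈ 4.2577e+6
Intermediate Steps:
A(D) = -D/9
S = -1664/3 (S = -⅑*15 - 553 = -5/3 - 553 = -1664/3 ≈ -554.67)
4051385 + (S + 529*R) = 4051385 + (-1664/3 + 529*391) = 4051385 + (-1664/3 + 206839) = 4051385 + 618853/3 = 12773008/3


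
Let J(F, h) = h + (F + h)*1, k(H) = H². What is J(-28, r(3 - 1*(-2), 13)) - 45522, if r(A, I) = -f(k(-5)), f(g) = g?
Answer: -45600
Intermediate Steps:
r(A, I) = -25 (r(A, I) = -1*(-5)² = -1*25 = -25)
J(F, h) = F + 2*h (J(F, h) = h + (F + h) = F + 2*h)
J(-28, r(3 - 1*(-2), 13)) - 45522 = (-28 + 2*(-25)) - 45522 = (-28 - 50) - 45522 = -78 - 45522 = -45600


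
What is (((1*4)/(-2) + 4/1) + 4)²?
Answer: 36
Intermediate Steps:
(((1*4)/(-2) + 4/1) + 4)² = ((4*(-½) + 4*1) + 4)² = ((-2 + 4) + 4)² = (2 + 4)² = 6² = 36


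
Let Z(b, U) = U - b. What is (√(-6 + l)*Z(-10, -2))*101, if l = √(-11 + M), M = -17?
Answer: 808*√(-6 + 2*I*√7) ≈ 808.0 + 2137.8*I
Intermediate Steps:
l = 2*I*√7 (l = √(-11 - 17) = √(-28) = 2*I*√7 ≈ 5.2915*I)
(√(-6 + l)*Z(-10, -2))*101 = (√(-6 + 2*I*√7)*(-2 - 1*(-10)))*101 = (√(-6 + 2*I*√7)*(-2 + 10))*101 = (√(-6 + 2*I*√7)*8)*101 = (8*√(-6 + 2*I*√7))*101 = 808*√(-6 + 2*I*√7)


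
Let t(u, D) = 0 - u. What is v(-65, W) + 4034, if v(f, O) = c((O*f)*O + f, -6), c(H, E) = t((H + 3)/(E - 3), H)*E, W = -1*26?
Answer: 100106/3 ≈ 33369.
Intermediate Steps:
W = -26
t(u, D) = -u
c(H, E) = -E*(3 + H)/(-3 + E) (c(H, E) = (-(H + 3)/(E - 3))*E = (-(3 + H)/(-3 + E))*E = -E*(3 + H)/(-3 + E))
v(f, O) = -2 - 2*f/3 - 2*f*O²/3 (v(f, O) = -1*(-6)*(3 + ((O*f)*O + f))/(-3 - 6) = -1*(-6)*(3 + (f*O² + f))/(-9) = -1*(-6)*(-⅑)*(3 + (f + f*O²)) = -1*(-6)*(-⅑)*(3 + f + f*O²) = -2 - 2*f/3 - 2*f*O²/3)
v(-65, W) + 4034 = (-2 - ⅔*(-65)*(1 + (-26)²)) + 4034 = (-2 - ⅔*(-65)*(1 + 676)) + 4034 = (-2 - ⅔*(-65)*677) + 4034 = (-2 + 88010/3) + 4034 = 88004/3 + 4034 = 100106/3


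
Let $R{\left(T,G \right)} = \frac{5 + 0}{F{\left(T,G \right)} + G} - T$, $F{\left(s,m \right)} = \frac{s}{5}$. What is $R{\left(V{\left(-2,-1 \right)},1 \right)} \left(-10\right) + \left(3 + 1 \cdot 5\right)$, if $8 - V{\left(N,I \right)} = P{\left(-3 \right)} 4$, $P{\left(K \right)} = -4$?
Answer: $\frac{6942}{29} \approx 239.38$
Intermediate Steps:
$F{\left(s,m \right)} = \frac{s}{5}$ ($F{\left(s,m \right)} = s \frac{1}{5} = \frac{s}{5}$)
$V{\left(N,I \right)} = 24$ ($V{\left(N,I \right)} = 8 - \left(-4\right) 4 = 8 - -16 = 8 + 16 = 24$)
$R{\left(T,G \right)} = - T + \frac{5}{G + \frac{T}{5}}$ ($R{\left(T,G \right)} = \frac{5 + 0}{\frac{T}{5} + G} - T = \frac{5}{G + \frac{T}{5}} - T = - T + \frac{5}{G + \frac{T}{5}}$)
$R{\left(V{\left(-2,-1 \right)},1 \right)} \left(-10\right) + \left(3 + 1 \cdot 5\right) = \frac{25 - 24^{2} - 5 \cdot 24}{24 + 5 \cdot 1} \left(-10\right) + \left(3 + 1 \cdot 5\right) = \frac{25 - 576 - 120}{24 + 5} \left(-10\right) + \left(3 + 5\right) = \frac{25 - 576 - 120}{29} \left(-10\right) + 8 = \frac{1}{29} \left(-671\right) \left(-10\right) + 8 = \left(- \frac{671}{29}\right) \left(-10\right) + 8 = \frac{6710}{29} + 8 = \frac{6942}{29}$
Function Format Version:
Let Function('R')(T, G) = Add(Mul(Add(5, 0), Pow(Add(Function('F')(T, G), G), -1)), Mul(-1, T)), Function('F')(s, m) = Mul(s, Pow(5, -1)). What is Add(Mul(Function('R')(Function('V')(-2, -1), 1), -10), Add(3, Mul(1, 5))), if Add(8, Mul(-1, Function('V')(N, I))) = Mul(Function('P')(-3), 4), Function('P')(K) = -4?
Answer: Rational(6942, 29) ≈ 239.38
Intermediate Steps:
Function('F')(s, m) = Mul(Rational(1, 5), s) (Function('F')(s, m) = Mul(s, Rational(1, 5)) = Mul(Rational(1, 5), s))
Function('V')(N, I) = 24 (Function('V')(N, I) = Add(8, Mul(-1, Mul(-4, 4))) = Add(8, Mul(-1, -16)) = Add(8, 16) = 24)
Function('R')(T, G) = Add(Mul(-1, T), Mul(5, Pow(Add(G, Mul(Rational(1, 5), T)), -1))) (Function('R')(T, G) = Add(Mul(Add(5, 0), Pow(Add(Mul(Rational(1, 5), T), G), -1)), Mul(-1, T)) = Add(Mul(5, Pow(Add(G, Mul(Rational(1, 5), T)), -1)), Mul(-1, T)) = Add(Mul(-1, T), Mul(5, Pow(Add(G, Mul(Rational(1, 5), T)), -1))))
Add(Mul(Function('R')(Function('V')(-2, -1), 1), -10), Add(3, Mul(1, 5))) = Add(Mul(Mul(Pow(Add(24, Mul(5, 1)), -1), Add(25, Mul(-1, Pow(24, 2)), Mul(-5, 1, 24))), -10), Add(3, Mul(1, 5))) = Add(Mul(Mul(Pow(Add(24, 5), -1), Add(25, Mul(-1, 576), -120)), -10), Add(3, 5)) = Add(Mul(Mul(Pow(29, -1), Add(25, -576, -120)), -10), 8) = Add(Mul(Mul(Rational(1, 29), -671), -10), 8) = Add(Mul(Rational(-671, 29), -10), 8) = Add(Rational(6710, 29), 8) = Rational(6942, 29)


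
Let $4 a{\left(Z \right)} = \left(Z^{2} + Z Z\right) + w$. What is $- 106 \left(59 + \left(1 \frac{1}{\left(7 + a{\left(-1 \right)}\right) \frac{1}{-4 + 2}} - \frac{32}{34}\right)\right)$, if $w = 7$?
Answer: $- \frac{3856598}{629} \approx -6131.3$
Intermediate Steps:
$a{\left(Z \right)} = \frac{7}{4} + \frac{Z^{2}}{2}$ ($a{\left(Z \right)} = \frac{\left(Z^{2} + Z Z\right) + 7}{4} = \frac{\left(Z^{2} + Z^{2}\right) + 7}{4} = \frac{2 Z^{2} + 7}{4} = \frac{7 + 2 Z^{2}}{4} = \frac{7}{4} + \frac{Z^{2}}{2}$)
$- 106 \left(59 + \left(1 \frac{1}{\left(7 + a{\left(-1 \right)}\right) \frac{1}{-4 + 2}} - \frac{32}{34}\right)\right) = - 106 \left(59 + \left(1 \frac{1}{\left(7 + \left(\frac{7}{4} + \frac{\left(-1\right)^{2}}{2}\right)\right) \frac{1}{-4 + 2}} - \frac{32}{34}\right)\right) = - 106 \left(59 + \left(1 \frac{1}{\left(7 + \left(\frac{7}{4} + \frac{1}{2} \cdot 1\right)\right) \frac{1}{-2}} - \frac{16}{17}\right)\right) = - 106 \left(59 - \left(\frac{16}{17} - \frac{1}{\left(7 + \left(\frac{7}{4} + \frac{1}{2}\right)\right) \left(- \frac{1}{2}\right)}\right)\right) = - 106 \left(59 - \left(\frac{16}{17} - \frac{1}{\left(7 + \frac{9}{4}\right) \left(- \frac{1}{2}\right)}\right)\right) = - 106 \left(59 - \left(\frac{16}{17} - \frac{1}{\frac{37}{4} \left(- \frac{1}{2}\right)}\right)\right) = - 106 \left(59 - \left(\frac{16}{17} - \frac{1}{- \frac{37}{8}}\right)\right) = - 106 \left(59 + \left(1 \left(- \frac{8}{37}\right) - \frac{16}{17}\right)\right) = - 106 \left(59 - \frac{728}{629}\right) = \left(-106\right) \frac{36383}{629} = - \frac{3856598}{629}$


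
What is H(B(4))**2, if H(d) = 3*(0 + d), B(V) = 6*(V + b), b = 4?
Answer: 20736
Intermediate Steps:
B(V) = 24 + 6*V (B(V) = 6*(V + 4) = 6*(4 + V) = 24 + 6*V)
H(d) = 3*d
H(B(4))**2 = (3*(24 + 6*4))**2 = (3*(24 + 24))**2 = (3*48)**2 = 144**2 = 20736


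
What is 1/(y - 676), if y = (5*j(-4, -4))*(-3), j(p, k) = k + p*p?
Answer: -1/856 ≈ -0.0011682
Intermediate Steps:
j(p, k) = k + p²
y = -180 (y = (5*(-4 + (-4)²))*(-3) = (5*(-4 + 16))*(-3) = (5*12)*(-3) = 60*(-3) = -180)
1/(y - 676) = 1/(-180 - 676) = 1/(-856) = -1/856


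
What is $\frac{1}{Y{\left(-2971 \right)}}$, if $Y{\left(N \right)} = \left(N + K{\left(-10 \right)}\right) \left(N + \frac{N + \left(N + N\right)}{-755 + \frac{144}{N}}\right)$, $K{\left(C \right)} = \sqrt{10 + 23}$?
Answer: $\frac{2243249}{19722054879488} + \frac{2243249 \sqrt{33}}{58594225046958848} \approx 1.1396 \cdot 10^{-7}$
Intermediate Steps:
$K{\left(C \right)} = \sqrt{33}$
$Y{\left(N \right)} = \left(N + \sqrt{33}\right) \left(N + \frac{3 N}{-755 + \frac{144}{N}}\right)$ ($Y{\left(N \right)} = \left(N + \sqrt{33}\right) \left(N + \frac{N + \left(N + N\right)}{-755 + \frac{144}{N}}\right) = \left(N + \sqrt{33}\right) \left(N + \frac{N + 2 N}{-755 + \frac{144}{N}}\right) = \left(N + \sqrt{33}\right) \left(N + \frac{3 N}{-755 + \frac{144}{N}}\right)$)
$\frac{1}{Y{\left(-2971 \right)}} = \frac{1}{16 \left(-2971\right) \frac{1}{-144 + 755 \left(-2971\right)} \left(\left(-9\right) \left(-2971\right) - 9 \sqrt{33} + 47 \left(-2971\right)^{2} + 47 \left(-2971\right) \sqrt{33}\right)} = \frac{1}{16 \left(-2971\right) \frac{1}{-144 - 2243105} \left(26739 - 9 \sqrt{33} + 47 \cdot 8826841 - 139637 \sqrt{33}\right)} = \frac{1}{16 \left(-2971\right) \frac{1}{-2243249} \left(26739 - 9 \sqrt{33} + 414861527 - 139637 \sqrt{33}\right)} = \frac{1}{16 \left(-2971\right) \left(- \frac{1}{2243249}\right) \left(414888266 - 139646 \sqrt{33}\right)} = \frac{1}{\frac{19722128612576}{2243249} - \frac{6638212256 \sqrt{33}}{2243249}}$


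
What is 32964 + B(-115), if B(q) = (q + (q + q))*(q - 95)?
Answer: 105414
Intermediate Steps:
B(q) = 3*q*(-95 + q) (B(q) = (q + 2*q)*(-95 + q) = (3*q)*(-95 + q) = 3*q*(-95 + q))
32964 + B(-115) = 32964 + 3*(-115)*(-95 - 115) = 32964 + 3*(-115)*(-210) = 32964 + 72450 = 105414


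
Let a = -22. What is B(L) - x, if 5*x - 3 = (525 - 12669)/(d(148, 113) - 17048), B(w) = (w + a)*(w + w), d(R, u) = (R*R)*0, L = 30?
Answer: 5106489/10655 ≈ 479.26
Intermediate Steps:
d(R, u) = 0 (d(R, u) = R²*0 = 0)
B(w) = 2*w*(-22 + w) (B(w) = (w - 22)*(w + w) = (-22 + w)*(2*w) = 2*w*(-22 + w))
x = 7911/10655 (x = ⅗ + ((525 - 12669)/(0 - 17048))/5 = ⅗ + (-12144/(-17048))/5 = ⅗ + (-12144*(-1/17048))/5 = ⅗ + (⅕)*(1518/2131) = ⅗ + 1518/10655 = 7911/10655 ≈ 0.74247)
B(L) - x = 2*30*(-22 + 30) - 1*7911/10655 = 2*30*8 - 7911/10655 = 480 - 7911/10655 = 5106489/10655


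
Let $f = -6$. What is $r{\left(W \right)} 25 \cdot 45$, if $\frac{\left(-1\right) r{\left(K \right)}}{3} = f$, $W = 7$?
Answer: $20250$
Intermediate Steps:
$r{\left(K \right)} = 18$ ($r{\left(K \right)} = \left(-3\right) \left(-6\right) = 18$)
$r{\left(W \right)} 25 \cdot 45 = 18 \cdot 25 \cdot 45 = 450 \cdot 45 = 20250$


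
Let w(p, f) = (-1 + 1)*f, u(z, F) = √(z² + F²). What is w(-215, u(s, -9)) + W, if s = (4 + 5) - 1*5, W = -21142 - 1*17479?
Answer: -38621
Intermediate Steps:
W = -38621 (W = -21142 - 17479 = -38621)
s = 4 (s = 9 - 5 = 4)
u(z, F) = √(F² + z²)
w(p, f) = 0 (w(p, f) = 0*f = 0)
w(-215, u(s, -9)) + W = 0 - 38621 = -38621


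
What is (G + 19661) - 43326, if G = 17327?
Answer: -6338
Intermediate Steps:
(G + 19661) - 43326 = (17327 + 19661) - 43326 = 36988 - 43326 = -6338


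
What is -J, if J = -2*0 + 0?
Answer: 0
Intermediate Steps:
J = 0 (J = 0 + 0 = 0)
-J = -1*0 = 0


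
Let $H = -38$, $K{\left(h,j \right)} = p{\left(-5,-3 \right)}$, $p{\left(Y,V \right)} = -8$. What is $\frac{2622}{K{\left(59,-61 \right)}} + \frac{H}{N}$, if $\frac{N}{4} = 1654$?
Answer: $- \frac{271054}{827} \approx -327.76$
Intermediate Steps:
$N = 6616$ ($N = 4 \cdot 1654 = 6616$)
$K{\left(h,j \right)} = -8$
$\frac{2622}{K{\left(59,-61 \right)}} + \frac{H}{N} = \frac{2622}{-8} - \frac{38}{6616} = 2622 \left(- \frac{1}{8}\right) - \frac{19}{3308} = - \frac{1311}{4} - \frac{19}{3308} = - \frac{271054}{827}$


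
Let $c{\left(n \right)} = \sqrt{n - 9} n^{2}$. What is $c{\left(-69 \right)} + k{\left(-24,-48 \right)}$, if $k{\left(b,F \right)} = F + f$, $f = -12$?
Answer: $-60 + 4761 i \sqrt{78} \approx -60.0 + 42048.0 i$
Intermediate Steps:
$k{\left(b,F \right)} = -12 + F$ ($k{\left(b,F \right)} = F - 12 = -12 + F$)
$c{\left(n \right)} = n^{2} \sqrt{-9 + n}$ ($c{\left(n \right)} = \sqrt{-9 + n} n^{2} = n^{2} \sqrt{-9 + n}$)
$c{\left(-69 \right)} + k{\left(-24,-48 \right)} = \left(-69\right)^{2} \sqrt{-9 - 69} - 60 = 4761 \sqrt{-78} - 60 = 4761 i \sqrt{78} - 60 = -60 + 4761 i \sqrt{78}$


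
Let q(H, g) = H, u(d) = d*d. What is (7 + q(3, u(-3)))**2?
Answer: 100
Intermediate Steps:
u(d) = d**2
(7 + q(3, u(-3)))**2 = (7 + 3)**2 = 10**2 = 100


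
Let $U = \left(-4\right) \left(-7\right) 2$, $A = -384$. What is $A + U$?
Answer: $-328$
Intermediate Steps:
$U = 56$ ($U = 28 \cdot 2 = 56$)
$A + U = -384 + 56 = -328$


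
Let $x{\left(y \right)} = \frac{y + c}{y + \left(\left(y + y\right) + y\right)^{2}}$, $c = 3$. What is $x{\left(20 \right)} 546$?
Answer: $\frac{6279}{1810} \approx 3.4691$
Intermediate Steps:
$x{\left(y \right)} = \frac{3 + y}{y + 9 y^{2}}$ ($x{\left(y \right)} = \frac{y + 3}{y + \left(\left(y + y\right) + y\right)^{2}} = \frac{3 + y}{y + \left(2 y + y\right)^{2}} = \frac{3 + y}{y + \left(3 y\right)^{2}} = \frac{3 + y}{y + 9 y^{2}}$)
$x{\left(20 \right)} 546 = \frac{3 + 20}{20 \left(1 + 9 \cdot 20\right)} 546 = \frac{1}{20} \frac{1}{1 + 180} \cdot 23 \cdot 546 = \frac{1}{20} \cdot \frac{1}{181} \cdot 23 \cdot 546 = \frac{23}{3620} \cdot 546 = \frac{6279}{1810}$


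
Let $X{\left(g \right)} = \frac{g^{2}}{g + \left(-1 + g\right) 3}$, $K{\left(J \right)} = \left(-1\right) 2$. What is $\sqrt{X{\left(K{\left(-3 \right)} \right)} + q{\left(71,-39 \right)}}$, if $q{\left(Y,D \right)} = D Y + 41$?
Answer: $\frac{2 i \sqrt{82533}}{11} \approx 52.234 i$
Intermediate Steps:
$K{\left(J \right)} = -2$
$q{\left(Y,D \right)} = 41 + D Y$
$X{\left(g \right)} = \frac{g^{2}}{-3 + 4 g}$ ($X{\left(g \right)} = \frac{g^{2}}{g + \left(-3 + 3 g\right)} = \frac{g^{2}}{-3 + 4 g}$)
$\sqrt{X{\left(K{\left(-3 \right)} \right)} + q{\left(71,-39 \right)}} = \sqrt{\frac{\left(-2\right)^{2}}{-3 + 4 \left(-2\right)} + \left(41 - 2769\right)} = \sqrt{\frac{4}{-3 - 8} + \left(41 - 2769\right)} = \sqrt{\frac{4}{-11} - 2728} = \sqrt{4 \left(- \frac{1}{11}\right) - 2728} = \sqrt{- \frac{4}{11} - 2728} = \sqrt{- \frac{30012}{11}} = \frac{2 i \sqrt{82533}}{11}$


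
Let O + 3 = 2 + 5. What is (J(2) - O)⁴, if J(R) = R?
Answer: 16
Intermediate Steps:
O = 4 (O = -3 + (2 + 5) = -3 + 7 = 4)
(J(2) - O)⁴ = (2 - 1*4)⁴ = (2 - 4)⁴ = (-2)⁴ = 16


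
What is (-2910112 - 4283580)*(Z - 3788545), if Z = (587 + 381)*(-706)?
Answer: 32169852520476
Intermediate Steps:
Z = -683408 (Z = 968*(-706) = -683408)
(-2910112 - 4283580)*(Z - 3788545) = (-2910112 - 4283580)*(-683408 - 3788545) = -7193692*(-4471953) = 32169852520476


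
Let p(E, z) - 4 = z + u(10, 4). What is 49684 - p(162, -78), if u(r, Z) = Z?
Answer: 49754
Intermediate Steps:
p(E, z) = 8 + z (p(E, z) = 4 + (z + 4) = 4 + (4 + z) = 8 + z)
49684 - p(162, -78) = 49684 - (8 - 78) = 49684 - 1*(-70) = 49684 + 70 = 49754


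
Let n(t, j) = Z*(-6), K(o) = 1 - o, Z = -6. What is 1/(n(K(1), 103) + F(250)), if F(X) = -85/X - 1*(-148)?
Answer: 50/9183 ≈ 0.0054448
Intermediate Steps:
n(t, j) = 36 (n(t, j) = -6*(-6) = 36)
F(X) = 148 - 85/X (F(X) = -85/X + 148 = 148 - 85/X)
1/(n(K(1), 103) + F(250)) = 1/(36 + (148 - 85/250)) = 1/(36 + (148 - 85*1/250)) = 1/(36 + (148 - 17/50)) = 1/(36 + 7383/50) = 1/(9183/50) = 50/9183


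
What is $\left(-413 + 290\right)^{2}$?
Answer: $15129$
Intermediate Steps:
$\left(-413 + 290\right)^{2} = \left(-123\right)^{2} = 15129$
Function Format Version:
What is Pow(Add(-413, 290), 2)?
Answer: 15129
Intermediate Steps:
Pow(Add(-413, 290), 2) = Pow(-123, 2) = 15129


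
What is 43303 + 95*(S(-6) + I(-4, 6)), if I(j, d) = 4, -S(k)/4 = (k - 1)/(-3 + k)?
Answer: 390487/9 ≈ 43387.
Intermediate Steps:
S(k) = -4*(-1 + k)/(-3 + k) (S(k) = -4*(k - 1)/(-3 + k) = -4*(-1 + k)/(-3 + k))
43303 + 95*(S(-6) + I(-4, 6)) = 43303 + 95*(4*(1 - 1*(-6))/(-3 - 6) + 4) = 43303 + 95*(4*(1 + 6)/(-9) + 4) = 43303 + 95*(4*(-⅑)*7 + 4) = 43303 + 95*(-28/9 + 4) = 43303 + 95*(8/9) = 43303 + 760/9 = 390487/9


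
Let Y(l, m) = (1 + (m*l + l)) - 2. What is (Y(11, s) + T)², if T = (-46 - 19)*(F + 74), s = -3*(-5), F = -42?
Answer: 3629025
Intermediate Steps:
s = 15
T = -2080 (T = (-46 - 19)*(-42 + 74) = -65*32 = -2080)
Y(l, m) = -1 + l + l*m (Y(l, m) = (1 + (l*m + l)) - 2 = (1 + (l + l*m)) - 2 = (1 + l + l*m) - 2 = -1 + l + l*m)
(Y(11, s) + T)² = ((-1 + 11 + 11*15) - 2080)² = ((-1 + 11 + 165) - 2080)² = (175 - 2080)² = (-1905)² = 3629025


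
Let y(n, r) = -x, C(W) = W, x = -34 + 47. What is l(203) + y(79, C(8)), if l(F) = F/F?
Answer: -12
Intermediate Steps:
x = 13
y(n, r) = -13 (y(n, r) = -1*13 = -13)
l(F) = 1
l(203) + y(79, C(8)) = 1 - 13 = -12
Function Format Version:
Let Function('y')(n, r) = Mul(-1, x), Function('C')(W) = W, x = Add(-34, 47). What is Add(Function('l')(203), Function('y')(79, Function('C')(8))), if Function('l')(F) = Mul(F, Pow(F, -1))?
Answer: -12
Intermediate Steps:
x = 13
Function('y')(n, r) = -13 (Function('y')(n, r) = Mul(-1, 13) = -13)
Function('l')(F) = 1
Add(Function('l')(203), Function('y')(79, Function('C')(8))) = Add(1, -13) = -12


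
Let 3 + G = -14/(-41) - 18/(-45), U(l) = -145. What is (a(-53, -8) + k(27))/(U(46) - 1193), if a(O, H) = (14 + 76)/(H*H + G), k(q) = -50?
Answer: 102400/2822511 ≈ 0.036280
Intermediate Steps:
G = -463/205 (G = -3 + (-14/(-41) - 18/(-45)) = -3 + (-14*(-1/41) - 18*(-1/45)) = -3 + (14/41 + ⅖) = -3 + 152/205 = -463/205 ≈ -2.2585)
a(O, H) = 90/(-463/205 + H²) (a(O, H) = (14 + 76)/(H*H - 463/205) = 90/(H² - 463/205) = 90/(-463/205 + H²))
(a(-53, -8) + k(27))/(U(46) - 1193) = (18450/(-463 + 205*(-8)²) - 50)/(-145 - 1193) = (18450/(-463 + 205*64) - 50)/(-1338) = (18450/(-463 + 13120) - 50)*(-1/1338) = (18450/12657 - 50)*(-1/1338) = (18450*(1/12657) - 50)*(-1/1338) = (6150/4219 - 50)*(-1/1338) = -204800/4219*(-1/1338) = 102400/2822511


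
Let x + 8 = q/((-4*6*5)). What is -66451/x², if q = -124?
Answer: -5436900/3971 ≈ -1369.2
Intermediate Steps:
x = -209/30 (x = -8 - 124/(-4*6*5) = -8 - 124/((-24*5)) = -8 - 124/(-120) = -8 - 124*(-1/120) = -8 + 31/30 = -209/30 ≈ -6.9667)
-66451/x² = -66451/((-209/30)²) = -66451/43681/900 = -66451*900/43681 = -5436900/3971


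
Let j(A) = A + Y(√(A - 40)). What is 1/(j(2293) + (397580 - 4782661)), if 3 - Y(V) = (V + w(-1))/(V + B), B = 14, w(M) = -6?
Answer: -4507695541/19756265522947066 - 5*√2253/9878132761473533 ≈ -2.2817e-7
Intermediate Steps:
Y(V) = 3 - (-6 + V)/(14 + V) (Y(V) = 3 - (V - 6)/(V + 14) = 3 - (-6 + V)/(14 + V))
j(A) = A + 2*(24 + √(-40 + A))/(14 + √(-40 + A)) (j(A) = A + 2*(24 + √(A - 40))/(14 + √(A - 40)) = A + 2*(24 + √(-40 + A))/(14 + √(-40 + A)))
1/(j(2293) + (397580 - 4782661)) = 1/((48 + 2*√(-40 + 2293) + 2293*(14 + √(-40 + 2293)))/(14 + √(-40 + 2293)) + (397580 - 4782661)) = 1/((48 + 2*√2253 + 2293*(14 + √2253))/(14 + √2253) - 4385081) = 1/((48 + 2*√2253 + (32102 + 2293*√2253))/(14 + √2253) - 4385081) = 1/((32150 + 2295*√2253)/(14 + √2253) - 4385081) = 1/(-4385081 + (32150 + 2295*√2253)/(14 + √2253))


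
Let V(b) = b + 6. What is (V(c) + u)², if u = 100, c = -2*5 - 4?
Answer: 8464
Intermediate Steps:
c = -14 (c = -10 - 4 = -14)
V(b) = 6 + b
(V(c) + u)² = ((6 - 14) + 100)² = (-8 + 100)² = 92² = 8464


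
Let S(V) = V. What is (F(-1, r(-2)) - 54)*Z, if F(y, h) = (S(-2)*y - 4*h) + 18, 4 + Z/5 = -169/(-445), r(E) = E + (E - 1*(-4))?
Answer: 54774/89 ≈ 615.44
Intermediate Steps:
r(E) = 4 + 2*E (r(E) = E + (E + 4) = E + (4 + E) = 4 + 2*E)
Z = -1611/89 (Z = -20 + 5*(-169/(-445)) = -20 + 5*(-169*(-1/445)) = -20 + 5*(169/445) = -20 + 169/89 = -1611/89 ≈ -18.101)
F(y, h) = 18 - 4*h - 2*y (F(y, h) = (-2*y - 4*h) + 18 = (-4*h - 2*y) + 18 = 18 - 4*h - 2*y)
(F(-1, r(-2)) - 54)*Z = ((18 - 4*(4 + 2*(-2)) - 2*(-1)) - 54)*(-1611/89) = ((18 - 4*(4 - 4) + 2) - 54)*(-1611/89) = ((18 - 4*0 + 2) - 54)*(-1611/89) = ((18 + 0 + 2) - 54)*(-1611/89) = (20 - 54)*(-1611/89) = -34*(-1611/89) = 54774/89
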